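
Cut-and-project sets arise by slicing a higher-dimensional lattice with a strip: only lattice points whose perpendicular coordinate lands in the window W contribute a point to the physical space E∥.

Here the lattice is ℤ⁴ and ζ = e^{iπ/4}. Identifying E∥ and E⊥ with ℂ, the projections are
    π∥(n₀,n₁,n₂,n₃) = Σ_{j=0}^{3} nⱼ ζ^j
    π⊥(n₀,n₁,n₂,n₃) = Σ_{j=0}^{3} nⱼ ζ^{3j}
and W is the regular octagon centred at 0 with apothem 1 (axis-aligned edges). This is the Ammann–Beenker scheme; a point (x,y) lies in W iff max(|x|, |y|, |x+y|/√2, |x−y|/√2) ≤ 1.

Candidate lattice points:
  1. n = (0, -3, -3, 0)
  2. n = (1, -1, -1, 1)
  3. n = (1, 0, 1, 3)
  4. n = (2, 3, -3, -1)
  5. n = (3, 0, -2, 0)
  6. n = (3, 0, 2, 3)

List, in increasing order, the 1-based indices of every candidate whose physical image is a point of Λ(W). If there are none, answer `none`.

π⊥(n) = n₀ + n₁ζ³ + n₂ζ⁶ + n₃ζ⁹ where ζ = e^{iπ/4}.
#1 (0, -3, -3, 0): internal (2.1213, 0.8787); octagon support 2.1213 vs apothem 1 → ∉ W
#2 (1, -1, -1, 1): internal (2.4142, 1.0000); octagon support 2.4142 vs apothem 1 → ∉ W
#3 (1, 0, 1, 3): internal (3.1213, 1.1213); octagon support 3.1213 vs apothem 1 → ∉ W
#4 (2, 3, -3, -1): internal (-0.8284, 4.4142); octagon support 4.4142 vs apothem 1 → ∉ W
#5 (3, 0, -2, 0): internal (3.0000, 2.0000); octagon support 3.5355 vs apothem 1 → ∉ W
#6 (3, 0, 2, 3): internal (5.1213, 0.1213); octagon support 5.1213 vs apothem 1 → ∉ W

none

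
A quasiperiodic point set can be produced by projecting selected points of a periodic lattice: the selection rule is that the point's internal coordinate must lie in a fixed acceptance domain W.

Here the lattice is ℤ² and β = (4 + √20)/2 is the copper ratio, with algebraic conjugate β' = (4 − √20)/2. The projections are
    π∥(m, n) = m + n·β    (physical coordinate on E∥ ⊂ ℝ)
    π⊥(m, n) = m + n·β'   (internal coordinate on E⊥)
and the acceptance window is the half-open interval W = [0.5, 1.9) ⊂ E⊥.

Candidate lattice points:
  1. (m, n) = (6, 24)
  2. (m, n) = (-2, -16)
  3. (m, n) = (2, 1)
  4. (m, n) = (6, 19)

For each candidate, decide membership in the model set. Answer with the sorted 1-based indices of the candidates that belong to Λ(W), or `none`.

Numerically β ≈ 4.236068 and β' = −1/β ≈ -0.236068.
[1] lift (6,24): star map gives 0.334369; window check 0.5 ≤ 0.334369 < 1.9 is false → out
[2] lift (-2,-16): star map gives 1.777088; window check 0.5 ≤ 1.777088 < 1.9 is true → IN Λ
[3] lift (2,1): star map gives 1.763932; window check 0.5 ≤ 1.763932 < 1.9 is true → IN Λ
[4] lift (6,19): star map gives 1.514708; window check 0.5 ≤ 1.514708 < 1.9 is true → IN Λ

2, 3, 4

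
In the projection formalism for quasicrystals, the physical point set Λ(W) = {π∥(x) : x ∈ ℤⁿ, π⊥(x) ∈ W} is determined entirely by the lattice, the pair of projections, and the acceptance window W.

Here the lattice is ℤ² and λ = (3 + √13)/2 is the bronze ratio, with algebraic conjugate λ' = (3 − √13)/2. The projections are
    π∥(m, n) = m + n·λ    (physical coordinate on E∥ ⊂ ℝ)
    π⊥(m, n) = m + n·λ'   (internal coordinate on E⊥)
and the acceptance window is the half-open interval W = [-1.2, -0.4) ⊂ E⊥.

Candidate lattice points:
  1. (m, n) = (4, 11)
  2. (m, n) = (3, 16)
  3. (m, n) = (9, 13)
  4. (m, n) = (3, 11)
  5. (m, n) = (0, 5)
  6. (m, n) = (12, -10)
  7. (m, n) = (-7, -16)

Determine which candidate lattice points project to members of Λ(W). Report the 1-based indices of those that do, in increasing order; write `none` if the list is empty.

none

λ' = (3−√13)/2 ≈ -0.30278.
#1 (4,11): internal coord 4 + (11)·λ' = +0.66947; +0.66947 ∉ [-1.2, -0.4) → out
#2 (3,16): internal coord 3 + (16)·λ' = -1.84441; -1.84441 ∉ [-1.2, -0.4) → out
#3 (9,13): internal coord 9 + (13)·λ' = +5.06392; +5.06392 ∉ [-1.2, -0.4) → out
#4 (3,11): internal coord 3 + (11)·λ' = -0.33053; -0.33053 ∉ [-1.2, -0.4) → out
#5 (0,5): internal coord 0 + (5)·λ' = -1.51388; -1.51388 ∉ [-1.2, -0.4) → out
#6 (12,-10): internal coord 12 + (-10)·λ' = +15.02776; +15.02776 ∉ [-1.2, -0.4) → out
#7 (-7,-16): internal coord -7 + (-16)·λ' = -2.15559; -2.15559 ∉ [-1.2, -0.4) → out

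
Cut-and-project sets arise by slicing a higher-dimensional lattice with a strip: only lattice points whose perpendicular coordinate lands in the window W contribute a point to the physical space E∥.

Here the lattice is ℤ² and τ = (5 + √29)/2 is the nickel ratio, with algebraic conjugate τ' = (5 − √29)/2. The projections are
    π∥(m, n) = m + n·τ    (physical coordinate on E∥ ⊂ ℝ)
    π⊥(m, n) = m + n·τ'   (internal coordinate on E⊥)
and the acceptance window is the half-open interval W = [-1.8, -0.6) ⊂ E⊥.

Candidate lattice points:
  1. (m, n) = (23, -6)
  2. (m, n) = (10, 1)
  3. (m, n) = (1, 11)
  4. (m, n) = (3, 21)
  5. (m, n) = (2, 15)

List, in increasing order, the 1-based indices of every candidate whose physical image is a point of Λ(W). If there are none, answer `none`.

τ' = (5−√29)/2 ≈ -0.19258.
[1] lift (23,-6): star map gives 24.15549; window check -1.8 ≤ 24.15549 < -0.6 is false → out
[2] lift (10,1): star map gives 9.80742; window check -1.8 ≤ 9.80742 < -0.6 is false → out
[3] lift (1,11): star map gives -1.11841; window check -1.8 ≤ -1.11841 < -0.6 is true → IN Λ
[4] lift (3,21): star map gives -1.04423; window check -1.8 ≤ -1.04423 < -0.6 is true → IN Λ
[5] lift (2,15): star map gives -0.88874; window check -1.8 ≤ -0.88874 < -0.6 is true → IN Λ

3, 4, 5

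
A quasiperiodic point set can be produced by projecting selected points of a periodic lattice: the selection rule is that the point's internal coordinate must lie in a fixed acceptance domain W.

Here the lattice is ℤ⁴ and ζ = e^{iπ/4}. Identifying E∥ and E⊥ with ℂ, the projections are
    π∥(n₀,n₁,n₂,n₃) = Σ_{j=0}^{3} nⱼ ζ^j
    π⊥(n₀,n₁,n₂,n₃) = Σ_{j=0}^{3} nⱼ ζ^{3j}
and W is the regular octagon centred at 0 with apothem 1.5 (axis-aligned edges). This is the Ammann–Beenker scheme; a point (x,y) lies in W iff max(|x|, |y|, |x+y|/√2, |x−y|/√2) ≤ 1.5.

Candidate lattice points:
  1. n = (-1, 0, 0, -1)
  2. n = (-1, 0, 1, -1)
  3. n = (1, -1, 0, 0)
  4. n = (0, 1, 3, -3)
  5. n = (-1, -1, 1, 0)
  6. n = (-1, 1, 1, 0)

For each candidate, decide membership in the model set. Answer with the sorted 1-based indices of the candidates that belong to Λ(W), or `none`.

Internal map: ζ^{3j} for j=0..3 gives (1,0), (−√2/2,√2/2), (0,−1), (√2/2,√2/2).
candidate 1: n = (-1, 0, 0, -1) → π⊥ ≈ (-1.7071, -0.7071); max(|x|,|y|,|x±y|/√2) = 1.7071 > 1.5 ⇒ ∉ W
candidate 2: n = (-1, 0, 1, -1) → π⊥ ≈ (-1.7071, -1.7071); max(|x|,|y|,|x±y|/√2) = 2.4142 > 1.5 ⇒ ∉ W
candidate 3: n = (1, -1, 0, 0) → π⊥ ≈ (+1.7071, -0.7071); max(|x|,|y|,|x±y|/√2) = 1.7071 > 1.5 ⇒ ∉ W
candidate 4: n = (0, 1, 3, -3) → π⊥ ≈ (-2.8284, -4.4142); max(|x|,|y|,|x±y|/√2) = 5.1213 > 1.5 ⇒ ∉ W
candidate 5: n = (-1, -1, 1, 0) → π⊥ ≈ (-0.2929, -1.7071); max(|x|,|y|,|x±y|/√2) = 1.7071 > 1.5 ⇒ ∉ W
candidate 6: n = (-1, 1, 1, 0) → π⊥ ≈ (-1.7071, -0.2929); max(|x|,|y|,|x±y|/√2) = 1.7071 > 1.5 ⇒ ∉ W

none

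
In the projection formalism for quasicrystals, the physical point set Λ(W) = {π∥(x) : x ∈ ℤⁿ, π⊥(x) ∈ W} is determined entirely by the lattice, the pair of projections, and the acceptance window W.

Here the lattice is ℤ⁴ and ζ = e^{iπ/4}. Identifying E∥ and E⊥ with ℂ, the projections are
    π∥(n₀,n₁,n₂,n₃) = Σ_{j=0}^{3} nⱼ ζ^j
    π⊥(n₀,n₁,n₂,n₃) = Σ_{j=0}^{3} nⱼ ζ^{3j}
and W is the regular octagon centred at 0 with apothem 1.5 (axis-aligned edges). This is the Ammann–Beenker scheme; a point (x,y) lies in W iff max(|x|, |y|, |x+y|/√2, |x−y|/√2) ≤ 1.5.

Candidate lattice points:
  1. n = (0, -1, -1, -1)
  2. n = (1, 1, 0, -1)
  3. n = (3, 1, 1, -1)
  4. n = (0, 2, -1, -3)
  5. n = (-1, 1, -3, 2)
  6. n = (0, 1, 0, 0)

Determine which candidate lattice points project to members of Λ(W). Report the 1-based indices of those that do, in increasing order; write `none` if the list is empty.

Internal map: ζ^{3j} for j=0..3 gives (1,0), (−√2/2,√2/2), (0,−1), (√2/2,√2/2).
candidate 1: n = (0, -1, -1, -1) → π⊥ ≈ (+0.0000, -0.4142); max(|x|,|y|,|x±y|/√2) = 0.4142 ≤ 1.5 ⇒ ∈ W
candidate 2: n = (1, 1, 0, -1) → π⊥ ≈ (-0.4142, +0.0000); max(|x|,|y|,|x±y|/√2) = 0.4142 ≤ 1.5 ⇒ ∈ W
candidate 3: n = (3, 1, 1, -1) → π⊥ ≈ (+1.5858, -1.0000); max(|x|,|y|,|x±y|/√2) = 1.8284 > 1.5 ⇒ ∉ W
candidate 4: n = (0, 2, -1, -3) → π⊥ ≈ (-3.5355, +0.2929); max(|x|,|y|,|x±y|/√2) = 3.5355 > 1.5 ⇒ ∉ W
candidate 5: n = (-1, 1, -3, 2) → π⊥ ≈ (-0.2929, +5.1213); max(|x|,|y|,|x±y|/√2) = 5.1213 > 1.5 ⇒ ∉ W
candidate 6: n = (0, 1, 0, 0) → π⊥ ≈ (-0.7071, +0.7071); max(|x|,|y|,|x±y|/√2) = 1.0000 ≤ 1.5 ⇒ ∈ W

1, 2, 6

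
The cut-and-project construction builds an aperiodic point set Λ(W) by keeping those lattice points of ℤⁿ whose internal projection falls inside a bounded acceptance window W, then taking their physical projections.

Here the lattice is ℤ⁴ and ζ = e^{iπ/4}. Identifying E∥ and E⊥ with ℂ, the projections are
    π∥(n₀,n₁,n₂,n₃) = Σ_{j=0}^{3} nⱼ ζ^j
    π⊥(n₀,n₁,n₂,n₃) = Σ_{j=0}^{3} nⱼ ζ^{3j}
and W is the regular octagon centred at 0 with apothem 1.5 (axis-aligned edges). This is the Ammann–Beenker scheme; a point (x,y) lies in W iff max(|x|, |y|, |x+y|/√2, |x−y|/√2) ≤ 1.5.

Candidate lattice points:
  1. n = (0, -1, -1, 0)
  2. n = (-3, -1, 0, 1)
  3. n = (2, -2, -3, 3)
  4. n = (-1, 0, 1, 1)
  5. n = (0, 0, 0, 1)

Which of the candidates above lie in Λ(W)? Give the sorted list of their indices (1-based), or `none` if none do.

π⊥(n) = n₀ + n₁ζ³ + n₂ζ⁶ + n₃ζ⁹ where ζ = e^{iπ/4}.
candidate 1: n = (0, -1, -1, 0) → π⊥ ≈ (+0.7071, +0.2929); max(|x|,|y|,|x±y|/√2) = 0.7071 ≤ 1.5 ⇒ ∈ W
candidate 2: n = (-3, -1, 0, 1) → π⊥ ≈ (-1.5858, +0.0000); max(|x|,|y|,|x±y|/√2) = 1.5858 > 1.5 ⇒ ∉ W
candidate 3: n = (2, -2, -3, 3) → π⊥ ≈ (+5.5355, +3.7071); max(|x|,|y|,|x±y|/√2) = 6.5355 > 1.5 ⇒ ∉ W
candidate 4: n = (-1, 0, 1, 1) → π⊥ ≈ (-0.2929, -0.2929); max(|x|,|y|,|x±y|/√2) = 0.4142 ≤ 1.5 ⇒ ∈ W
candidate 5: n = (0, 0, 0, 1) → π⊥ ≈ (+0.7071, +0.7071); max(|x|,|y|,|x±y|/√2) = 1.0000 ≤ 1.5 ⇒ ∈ W

1, 4, 5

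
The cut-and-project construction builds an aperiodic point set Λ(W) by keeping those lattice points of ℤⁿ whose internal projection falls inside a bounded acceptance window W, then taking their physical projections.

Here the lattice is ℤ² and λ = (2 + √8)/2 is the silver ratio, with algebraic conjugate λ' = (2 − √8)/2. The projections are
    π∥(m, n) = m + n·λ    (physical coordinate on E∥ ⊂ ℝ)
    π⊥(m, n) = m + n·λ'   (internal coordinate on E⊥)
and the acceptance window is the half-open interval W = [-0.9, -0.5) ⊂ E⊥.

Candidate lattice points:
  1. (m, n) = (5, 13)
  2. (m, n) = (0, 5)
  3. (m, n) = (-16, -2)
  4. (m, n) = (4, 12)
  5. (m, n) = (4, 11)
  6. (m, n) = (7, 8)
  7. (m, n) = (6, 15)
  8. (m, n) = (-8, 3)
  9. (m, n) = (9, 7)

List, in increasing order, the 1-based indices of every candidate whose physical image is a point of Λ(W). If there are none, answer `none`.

Compute λ' = (2−√8)/2 = -0.41421, so π⊥(m,n) = m -0.41421·n.
[1] lift (5,13): star map gives -0.38478; window check -0.9 ≤ -0.38478 < -0.5 is false → out
[2] lift (0,5): star map gives -2.07107; window check -0.9 ≤ -2.07107 < -0.5 is false → out
[3] lift (-16,-2): star map gives -15.17157; window check -0.9 ≤ -15.17157 < -0.5 is false → out
[4] lift (4,12): star map gives -0.97056; window check -0.9 ≤ -0.97056 < -0.5 is false → out
[5] lift (4,11): star map gives -0.55635; window check -0.9 ≤ -0.55635 < -0.5 is true → IN Λ
[6] lift (7,8): star map gives 3.68629; window check -0.9 ≤ 3.68629 < -0.5 is false → out
[7] lift (6,15): star map gives -0.21320; window check -0.9 ≤ -0.21320 < -0.5 is false → out
[8] lift (-8,3): star map gives -9.24264; window check -0.9 ≤ -9.24264 < -0.5 is false → out
[9] lift (9,7): star map gives 6.10051; window check -0.9 ≤ 6.10051 < -0.5 is false → out

5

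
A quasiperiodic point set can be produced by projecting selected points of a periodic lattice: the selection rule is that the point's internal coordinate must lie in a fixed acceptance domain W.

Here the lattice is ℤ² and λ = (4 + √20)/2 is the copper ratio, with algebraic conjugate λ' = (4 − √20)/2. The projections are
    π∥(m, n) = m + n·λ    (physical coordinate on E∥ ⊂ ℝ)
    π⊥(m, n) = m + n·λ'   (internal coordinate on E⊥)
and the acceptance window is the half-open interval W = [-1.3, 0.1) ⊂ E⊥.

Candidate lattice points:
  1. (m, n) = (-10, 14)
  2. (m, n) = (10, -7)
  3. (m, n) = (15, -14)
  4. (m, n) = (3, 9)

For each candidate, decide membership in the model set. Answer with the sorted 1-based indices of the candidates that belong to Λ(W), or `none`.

none

λ' = (4−√20)/2 ≈ -0.2361.
[1] lift (-10,14): star map gives -13.3050; window check -1.3 ≤ -13.3050 < 0.1 is false → out
[2] lift (10,-7): star map gives 11.6525; window check -1.3 ≤ 11.6525 < 0.1 is false → out
[3] lift (15,-14): star map gives 18.3050; window check -1.3 ≤ 18.3050 < 0.1 is false → out
[4] lift (3,9): star map gives 0.8754; window check -1.3 ≤ 0.8754 < 0.1 is false → out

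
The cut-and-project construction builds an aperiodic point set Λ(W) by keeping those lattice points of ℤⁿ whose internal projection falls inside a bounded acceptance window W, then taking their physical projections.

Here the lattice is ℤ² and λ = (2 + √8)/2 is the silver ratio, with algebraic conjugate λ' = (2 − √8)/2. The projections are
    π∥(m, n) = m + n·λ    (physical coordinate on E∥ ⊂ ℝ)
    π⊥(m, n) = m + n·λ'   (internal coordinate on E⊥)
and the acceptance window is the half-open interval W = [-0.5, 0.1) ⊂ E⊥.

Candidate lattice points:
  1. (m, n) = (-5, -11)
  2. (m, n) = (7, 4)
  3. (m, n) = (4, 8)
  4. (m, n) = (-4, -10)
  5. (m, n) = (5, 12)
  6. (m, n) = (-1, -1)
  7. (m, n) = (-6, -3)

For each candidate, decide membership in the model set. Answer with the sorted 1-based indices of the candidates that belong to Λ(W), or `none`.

λ' = (2−√8)/2 ≈ -0.41421.
[1] lift (-5,-11): star map gives -0.44365; window check -0.5 ≤ -0.44365 < 0.1 is true → IN Λ
[2] lift (7,4): star map gives 5.34315; window check -0.5 ≤ 5.34315 < 0.1 is false → out
[3] lift (4,8): star map gives 0.68629; window check -0.5 ≤ 0.68629 < 0.1 is false → out
[4] lift (-4,-10): star map gives 0.14214; window check -0.5 ≤ 0.14214 < 0.1 is false → out
[5] lift (5,12): star map gives 0.02944; window check -0.5 ≤ 0.02944 < 0.1 is true → IN Λ
[6] lift (-1,-1): star map gives -0.58579; window check -0.5 ≤ -0.58579 < 0.1 is false → out
[7] lift (-6,-3): star map gives -4.75736; window check -0.5 ≤ -4.75736 < 0.1 is false → out

1, 5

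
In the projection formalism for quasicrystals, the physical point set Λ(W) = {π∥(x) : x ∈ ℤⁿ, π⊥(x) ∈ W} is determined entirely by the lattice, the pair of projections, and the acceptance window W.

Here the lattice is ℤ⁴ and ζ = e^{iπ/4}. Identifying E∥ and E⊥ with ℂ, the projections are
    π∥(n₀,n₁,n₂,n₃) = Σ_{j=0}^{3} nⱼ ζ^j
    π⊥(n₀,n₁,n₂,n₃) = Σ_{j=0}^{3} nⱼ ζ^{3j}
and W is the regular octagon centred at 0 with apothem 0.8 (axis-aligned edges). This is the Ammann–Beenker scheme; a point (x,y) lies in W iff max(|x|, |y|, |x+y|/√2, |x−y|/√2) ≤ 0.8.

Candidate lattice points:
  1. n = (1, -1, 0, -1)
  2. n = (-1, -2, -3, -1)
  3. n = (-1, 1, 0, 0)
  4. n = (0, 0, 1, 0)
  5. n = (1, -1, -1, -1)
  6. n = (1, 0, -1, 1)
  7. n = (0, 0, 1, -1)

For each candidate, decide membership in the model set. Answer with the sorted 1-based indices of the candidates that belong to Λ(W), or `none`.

none

With ζ = e^{iπ/4} the internal vectors are ζ^0,ζ^3,ζ^6,ζ^9.
candidate 1: n = (1, -1, 0, -1) → π⊥ ≈ (+1.00000, -1.41421); max(|x|,|y|,|x±y|/√2) = 1.70711 > 0.8 ⇒ ∉ W
candidate 2: n = (-1, -2, -3, -1) → π⊥ ≈ (-0.29289, +0.87868); max(|x|,|y|,|x±y|/√2) = 0.87868 > 0.8 ⇒ ∉ W
candidate 3: n = (-1, 1, 0, 0) → π⊥ ≈ (-1.70711, +0.70711); max(|x|,|y|,|x±y|/√2) = 1.70711 > 0.8 ⇒ ∉ W
candidate 4: n = (0, 0, 1, 0) → π⊥ ≈ (+0.00000, -1.00000); max(|x|,|y|,|x±y|/√2) = 1.00000 > 0.8 ⇒ ∉ W
candidate 5: n = (1, -1, -1, -1) → π⊥ ≈ (+1.00000, -0.41421); max(|x|,|y|,|x±y|/√2) = 1.00000 > 0.8 ⇒ ∉ W
candidate 6: n = (1, 0, -1, 1) → π⊥ ≈ (+1.70711, +1.70711); max(|x|,|y|,|x±y|/√2) = 2.41421 > 0.8 ⇒ ∉ W
candidate 7: n = (0, 0, 1, -1) → π⊥ ≈ (-0.70711, -1.70711); max(|x|,|y|,|x±y|/√2) = 1.70711 > 0.8 ⇒ ∉ W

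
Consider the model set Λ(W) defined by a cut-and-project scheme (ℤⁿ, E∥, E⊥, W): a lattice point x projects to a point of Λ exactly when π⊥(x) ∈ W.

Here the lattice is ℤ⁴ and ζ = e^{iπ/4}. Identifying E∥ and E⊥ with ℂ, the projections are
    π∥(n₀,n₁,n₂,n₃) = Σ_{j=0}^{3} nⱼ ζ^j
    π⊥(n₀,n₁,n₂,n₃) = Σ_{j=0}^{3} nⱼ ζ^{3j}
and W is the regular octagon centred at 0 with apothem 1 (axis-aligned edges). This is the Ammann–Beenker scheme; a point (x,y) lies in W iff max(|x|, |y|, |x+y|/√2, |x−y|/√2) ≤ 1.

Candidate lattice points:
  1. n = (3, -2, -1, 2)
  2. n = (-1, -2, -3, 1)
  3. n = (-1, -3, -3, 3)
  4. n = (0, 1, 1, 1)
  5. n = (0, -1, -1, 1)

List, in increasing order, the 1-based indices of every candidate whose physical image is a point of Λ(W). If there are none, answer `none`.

Internal map: ζ^{3j} for j=0..3 gives (1,0), (−√2/2,√2/2), (0,−1), (√2/2,√2/2).
candidate 1: n = (3, -2, -1, 2) → π⊥ ≈ (+5.82843, +1.00000); max(|x|,|y|,|x±y|/√2) = 5.82843 > 1 ⇒ ∉ W
candidate 2: n = (-1, -2, -3, 1) → π⊥ ≈ (+1.12132, +2.29289); max(|x|,|y|,|x±y|/√2) = 2.41421 > 1 ⇒ ∉ W
candidate 3: n = (-1, -3, -3, 3) → π⊥ ≈ (+3.24264, +3.00000); max(|x|,|y|,|x±y|/√2) = 4.41421 > 1 ⇒ ∉ W
candidate 4: n = (0, 1, 1, 1) → π⊥ ≈ (+0.00000, +0.41421); max(|x|,|y|,|x±y|/√2) = 0.41421 ≤ 1 ⇒ ∈ W
candidate 5: n = (0, -1, -1, 1) → π⊥ ≈ (+1.41421, +1.00000); max(|x|,|y|,|x±y|/√2) = 1.70711 > 1 ⇒ ∉ W

4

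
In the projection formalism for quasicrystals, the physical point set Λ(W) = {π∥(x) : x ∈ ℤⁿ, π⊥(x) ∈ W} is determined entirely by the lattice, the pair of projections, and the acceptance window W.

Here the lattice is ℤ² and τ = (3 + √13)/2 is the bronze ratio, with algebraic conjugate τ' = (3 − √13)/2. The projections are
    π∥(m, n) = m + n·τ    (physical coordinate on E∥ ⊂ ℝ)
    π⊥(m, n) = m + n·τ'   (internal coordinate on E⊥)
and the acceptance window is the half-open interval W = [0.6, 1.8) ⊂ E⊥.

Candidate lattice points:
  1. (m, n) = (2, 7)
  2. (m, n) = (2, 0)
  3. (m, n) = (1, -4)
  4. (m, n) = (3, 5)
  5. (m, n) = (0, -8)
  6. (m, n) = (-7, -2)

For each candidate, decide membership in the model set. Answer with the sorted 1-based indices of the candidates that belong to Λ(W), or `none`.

4

τ' = (3−√13)/2 ≈ -0.302776.
#1 (2,7): internal coord 2 + (7)·τ' = -0.119429; -0.119429 ∉ [0.6, 1.8) → out
#2 (2,0): internal coord 2 + (0)·τ' = +2.000000; +2.000000 ∉ [0.6, 1.8) → out
#3 (1,-4): internal coord 1 + (-4)·τ' = +2.211103; +2.211103 ∉ [0.6, 1.8) → out
#4 (3,5): internal coord 3 + (5)·τ' = +1.486122; +1.486122 ∈ [0.6, 1.8) → IN Λ
#5 (0,-8): internal coord 0 + (-8)·τ' = +2.422205; +2.422205 ∉ [0.6, 1.8) → out
#6 (-7,-2): internal coord -7 + (-2)·τ' = -6.394449; -6.394449 ∉ [0.6, 1.8) → out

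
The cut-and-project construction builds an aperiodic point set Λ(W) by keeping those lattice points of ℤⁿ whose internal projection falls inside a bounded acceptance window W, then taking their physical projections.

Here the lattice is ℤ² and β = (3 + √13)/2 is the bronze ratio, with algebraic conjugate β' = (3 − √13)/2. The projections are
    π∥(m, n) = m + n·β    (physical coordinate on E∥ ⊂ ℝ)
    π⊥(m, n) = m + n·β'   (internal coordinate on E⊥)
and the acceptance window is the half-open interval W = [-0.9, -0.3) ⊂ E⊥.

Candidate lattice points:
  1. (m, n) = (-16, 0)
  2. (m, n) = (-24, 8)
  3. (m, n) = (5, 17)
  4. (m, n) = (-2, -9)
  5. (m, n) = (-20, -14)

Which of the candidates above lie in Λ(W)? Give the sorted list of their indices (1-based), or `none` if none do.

Compute β' = (3−√13)/2 = -0.302776, so π⊥(m,n) = m -0.302776·n.
candidate 1: (m,n)=(-16,0) → π∥ = -16+0·β ≈ -16.000000, π⊥ = -16+0·β' ≈ -16.000000 ∉ [-0.9, -0.3) ⇒ out
candidate 2: (m,n)=(-24,8) → π∥ = -24+8·β ≈ 2.422205, π⊥ = -24+8·β' ≈ -26.422205 ∉ [-0.9, -0.3) ⇒ out
candidate 3: (m,n)=(5,17) → π∥ = 5+17·β ≈ 61.147186, π⊥ = 5+17·β' ≈ -0.147186 ∉ [-0.9, -0.3) ⇒ out
candidate 4: (m,n)=(-2,-9) → π∥ = -2-9·β ≈ -31.724981, π⊥ = -2-9·β' ≈ 0.724981 ∉ [-0.9, -0.3) ⇒ out
candidate 5: (m,n)=(-20,-14) → π∥ = -20-14·β ≈ -66.238859, π⊥ = -20-14·β' ≈ -15.761141 ∉ [-0.9, -0.3) ⇒ out

none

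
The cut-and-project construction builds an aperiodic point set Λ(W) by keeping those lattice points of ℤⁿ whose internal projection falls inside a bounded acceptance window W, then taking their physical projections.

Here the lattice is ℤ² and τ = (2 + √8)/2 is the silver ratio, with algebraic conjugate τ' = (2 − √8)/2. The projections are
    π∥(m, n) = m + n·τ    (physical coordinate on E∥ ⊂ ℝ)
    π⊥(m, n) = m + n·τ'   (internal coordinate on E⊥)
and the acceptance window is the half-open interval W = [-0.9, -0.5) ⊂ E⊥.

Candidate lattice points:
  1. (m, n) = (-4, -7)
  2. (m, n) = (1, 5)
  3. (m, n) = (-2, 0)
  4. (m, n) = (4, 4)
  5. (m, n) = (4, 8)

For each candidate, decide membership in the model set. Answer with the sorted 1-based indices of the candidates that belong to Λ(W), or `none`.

Numerically τ ≈ 2.41421 and τ' = −1/τ ≈ -0.41421.
#1 (-4,-7): internal coord -4 + (-7)·τ' = -1.10051; -1.10051 ∉ [-0.9, -0.5) → out
#2 (1,5): internal coord 1 + (5)·τ' = -1.07107; -1.07107 ∉ [-0.9, -0.5) → out
#3 (-2,0): internal coord -2 + (0)·τ' = -2.00000; -2.00000 ∉ [-0.9, -0.5) → out
#4 (4,4): internal coord 4 + (4)·τ' = +2.34315; +2.34315 ∉ [-0.9, -0.5) → out
#5 (4,8): internal coord 4 + (8)·τ' = +0.68629; +0.68629 ∉ [-0.9, -0.5) → out

none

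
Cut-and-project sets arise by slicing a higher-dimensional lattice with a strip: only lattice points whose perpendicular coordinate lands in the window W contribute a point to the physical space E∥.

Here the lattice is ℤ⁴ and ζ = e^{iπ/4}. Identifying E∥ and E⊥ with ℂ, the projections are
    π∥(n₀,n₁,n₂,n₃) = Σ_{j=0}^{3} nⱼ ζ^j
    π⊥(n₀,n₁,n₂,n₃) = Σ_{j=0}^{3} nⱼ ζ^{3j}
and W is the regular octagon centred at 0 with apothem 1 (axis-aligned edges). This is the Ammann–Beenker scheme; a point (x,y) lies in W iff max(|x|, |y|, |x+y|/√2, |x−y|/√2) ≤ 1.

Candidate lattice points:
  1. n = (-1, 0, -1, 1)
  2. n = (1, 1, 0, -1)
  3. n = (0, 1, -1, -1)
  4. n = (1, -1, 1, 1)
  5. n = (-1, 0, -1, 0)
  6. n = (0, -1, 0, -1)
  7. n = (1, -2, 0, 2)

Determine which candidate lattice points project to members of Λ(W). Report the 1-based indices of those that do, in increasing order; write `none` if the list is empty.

2

π⊥(n) = n₀ + n₁ζ³ + n₂ζ⁶ + n₃ζ⁹ where ζ = e^{iπ/4}.
candidate 1: n = (-1, 0, -1, 1) → π⊥ ≈ (-0.292893, +1.707107); max(|x|,|y|,|x±y|/√2) = 1.707107 > 1 ⇒ ∉ W
candidate 2: n = (1, 1, 0, -1) → π⊥ ≈ (-0.414214, +0.000000); max(|x|,|y|,|x±y|/√2) = 0.414214 ≤ 1 ⇒ ∈ W
candidate 3: n = (0, 1, -1, -1) → π⊥ ≈ (-1.414214, +1.000000); max(|x|,|y|,|x±y|/√2) = 1.707107 > 1 ⇒ ∉ W
candidate 4: n = (1, -1, 1, 1) → π⊥ ≈ (+2.414214, -1.000000); max(|x|,|y|,|x±y|/√2) = 2.414214 > 1 ⇒ ∉ W
candidate 5: n = (-1, 0, -1, 0) → π⊥ ≈ (-1.000000, +1.000000); max(|x|,|y|,|x±y|/√2) = 1.414214 > 1 ⇒ ∉ W
candidate 6: n = (0, -1, 0, -1) → π⊥ ≈ (+0.000000, -1.414214); max(|x|,|y|,|x±y|/√2) = 1.414214 > 1 ⇒ ∉ W
candidate 7: n = (1, -2, 0, 2) → π⊥ ≈ (+3.828427, +0.000000); max(|x|,|y|,|x±y|/√2) = 3.828427 > 1 ⇒ ∉ W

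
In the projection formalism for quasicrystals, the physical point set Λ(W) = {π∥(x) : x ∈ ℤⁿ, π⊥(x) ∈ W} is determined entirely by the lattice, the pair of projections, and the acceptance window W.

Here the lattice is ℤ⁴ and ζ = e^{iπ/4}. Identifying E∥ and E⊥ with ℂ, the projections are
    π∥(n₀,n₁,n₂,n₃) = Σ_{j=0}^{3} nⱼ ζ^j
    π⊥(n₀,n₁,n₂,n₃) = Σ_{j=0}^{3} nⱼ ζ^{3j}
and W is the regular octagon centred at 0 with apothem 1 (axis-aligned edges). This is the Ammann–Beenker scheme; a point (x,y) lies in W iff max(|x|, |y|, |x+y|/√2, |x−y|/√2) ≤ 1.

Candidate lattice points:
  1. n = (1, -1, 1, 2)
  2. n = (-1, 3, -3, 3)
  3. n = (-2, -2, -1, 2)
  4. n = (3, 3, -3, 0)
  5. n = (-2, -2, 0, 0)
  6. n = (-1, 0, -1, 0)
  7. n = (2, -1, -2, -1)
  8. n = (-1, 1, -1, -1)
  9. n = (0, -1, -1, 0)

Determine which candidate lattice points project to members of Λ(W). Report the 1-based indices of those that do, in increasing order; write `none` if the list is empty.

With ζ = e^{iπ/4} the internal vectors are ζ^0,ζ^3,ζ^6,ζ^9.
candidate 1: n = (1, -1, 1, 2) → π⊥ ≈ (+3.12132, -0.29289); max(|x|,|y|,|x±y|/√2) = 3.12132 > 1 ⇒ ∉ W
candidate 2: n = (-1, 3, -3, 3) → π⊥ ≈ (-1.00000, +7.24264); max(|x|,|y|,|x±y|/√2) = 7.24264 > 1 ⇒ ∉ W
candidate 3: n = (-2, -2, -1, 2) → π⊥ ≈ (+0.82843, +1.00000); max(|x|,|y|,|x±y|/√2) = 1.29289 > 1 ⇒ ∉ W
candidate 4: n = (3, 3, -3, 0) → π⊥ ≈ (+0.87868, +5.12132); max(|x|,|y|,|x±y|/√2) = 5.12132 > 1 ⇒ ∉ W
candidate 5: n = (-2, -2, 0, 0) → π⊥ ≈ (-0.58579, -1.41421); max(|x|,|y|,|x±y|/√2) = 1.41421 > 1 ⇒ ∉ W
candidate 6: n = (-1, 0, -1, 0) → π⊥ ≈ (-1.00000, +1.00000); max(|x|,|y|,|x±y|/√2) = 1.41421 > 1 ⇒ ∉ W
candidate 7: n = (2, -1, -2, -1) → π⊥ ≈ (+2.00000, +0.58579); max(|x|,|y|,|x±y|/√2) = 2.00000 > 1 ⇒ ∉ W
candidate 8: n = (-1, 1, -1, -1) → π⊥ ≈ (-2.41421, +1.00000); max(|x|,|y|,|x±y|/√2) = 2.41421 > 1 ⇒ ∉ W
candidate 9: n = (0, -1, -1, 0) → π⊥ ≈ (+0.70711, +0.29289); max(|x|,|y|,|x±y|/√2) = 0.70711 ≤ 1 ⇒ ∈ W

9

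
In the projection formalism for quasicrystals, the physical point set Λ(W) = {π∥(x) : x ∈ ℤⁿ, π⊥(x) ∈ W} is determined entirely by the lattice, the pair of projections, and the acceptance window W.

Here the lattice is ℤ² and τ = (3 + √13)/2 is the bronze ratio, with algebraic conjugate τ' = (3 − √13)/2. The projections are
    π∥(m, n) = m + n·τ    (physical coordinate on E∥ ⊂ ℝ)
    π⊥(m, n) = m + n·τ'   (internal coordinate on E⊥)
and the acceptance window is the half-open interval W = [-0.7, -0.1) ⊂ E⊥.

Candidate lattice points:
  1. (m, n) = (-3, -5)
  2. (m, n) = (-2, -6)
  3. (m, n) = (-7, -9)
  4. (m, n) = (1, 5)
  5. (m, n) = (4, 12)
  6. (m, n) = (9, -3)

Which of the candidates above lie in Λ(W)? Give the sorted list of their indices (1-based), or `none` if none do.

2, 4

Compute τ' = (3−√13)/2 = -0.302776, so π⊥(m,n) = m -0.302776·n.
#1 (-3,-5): internal coord -3 + (-5)·τ' = -1.486122; -1.486122 ∉ [-0.7, -0.1) → out
#2 (-2,-6): internal coord -2 + (-6)·τ' = -0.183346; -0.183346 ∈ [-0.7, -0.1) → IN Λ
#3 (-7,-9): internal coord -7 + (-9)·τ' = -4.275019; -4.275019 ∉ [-0.7, -0.1) → out
#4 (1,5): internal coord 1 + (5)·τ' = -0.513878; -0.513878 ∈ [-0.7, -0.1) → IN Λ
#5 (4,12): internal coord 4 + (12)·τ' = +0.366692; +0.366692 ∉ [-0.7, -0.1) → out
#6 (9,-3): internal coord 9 + (-3)·τ' = +9.908327; +9.908327 ∉ [-0.7, -0.1) → out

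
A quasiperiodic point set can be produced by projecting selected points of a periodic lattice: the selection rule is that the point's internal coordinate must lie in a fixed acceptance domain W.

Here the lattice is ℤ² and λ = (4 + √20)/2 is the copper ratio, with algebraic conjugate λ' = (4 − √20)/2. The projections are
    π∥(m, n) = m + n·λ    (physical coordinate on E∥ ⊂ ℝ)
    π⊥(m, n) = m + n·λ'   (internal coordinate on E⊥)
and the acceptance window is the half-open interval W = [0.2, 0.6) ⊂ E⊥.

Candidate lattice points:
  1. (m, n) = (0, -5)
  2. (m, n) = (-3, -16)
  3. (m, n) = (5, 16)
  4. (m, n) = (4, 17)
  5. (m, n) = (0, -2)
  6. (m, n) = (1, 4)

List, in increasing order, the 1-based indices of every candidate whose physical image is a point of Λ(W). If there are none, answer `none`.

5

Numerically λ ≈ 4.23607 and λ' = −1/λ ≈ -0.23607.
#1 (0,-5): internal coord 0 + (-5)·λ' = +1.18034; +1.18034 ∉ [0.2, 0.6) → out
#2 (-3,-16): internal coord -3 + (-16)·λ' = +0.77709; +0.77709 ∉ [0.2, 0.6) → out
#3 (5,16): internal coord 5 + (16)·λ' = +1.22291; +1.22291 ∉ [0.2, 0.6) → out
#4 (4,17): internal coord 4 + (17)·λ' = -0.01316; -0.01316 ∉ [0.2, 0.6) → out
#5 (0,-2): internal coord 0 + (-2)·λ' = +0.47214; +0.47214 ∈ [0.2, 0.6) → IN Λ
#6 (1,4): internal coord 1 + (4)·λ' = +0.05573; +0.05573 ∉ [0.2, 0.6) → out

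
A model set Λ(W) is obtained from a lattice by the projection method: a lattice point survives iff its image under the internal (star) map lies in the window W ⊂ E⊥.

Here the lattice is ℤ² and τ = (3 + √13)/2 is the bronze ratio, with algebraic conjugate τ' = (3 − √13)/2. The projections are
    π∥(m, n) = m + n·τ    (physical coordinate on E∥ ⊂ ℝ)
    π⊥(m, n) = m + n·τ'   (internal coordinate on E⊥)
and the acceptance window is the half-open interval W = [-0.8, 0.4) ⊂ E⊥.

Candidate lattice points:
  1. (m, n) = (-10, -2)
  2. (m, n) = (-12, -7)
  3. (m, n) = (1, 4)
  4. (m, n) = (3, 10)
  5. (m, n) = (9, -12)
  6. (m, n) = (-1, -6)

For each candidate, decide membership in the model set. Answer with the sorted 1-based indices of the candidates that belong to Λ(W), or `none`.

3, 4

Compute τ' = (3−√13)/2 = -0.30278, so π⊥(m,n) = m -0.30278·n.
#1 (-10,-2): internal coord -10 + (-2)·τ' = -9.39445; -9.39445 ∉ [-0.8, 0.4) → out
#2 (-12,-7): internal coord -12 + (-7)·τ' = -9.88057; -9.88057 ∉ [-0.8, 0.4) → out
#3 (1,4): internal coord 1 + (4)·τ' = -0.21110; -0.21110 ∈ [-0.8, 0.4) → IN Λ
#4 (3,10): internal coord 3 + (10)·τ' = -0.02776; -0.02776 ∈ [-0.8, 0.4) → IN Λ
#5 (9,-12): internal coord 9 + (-12)·τ' = +12.63331; +12.63331 ∉ [-0.8, 0.4) → out
#6 (-1,-6): internal coord -1 + (-6)·τ' = +0.81665; +0.81665 ∉ [-0.8, 0.4) → out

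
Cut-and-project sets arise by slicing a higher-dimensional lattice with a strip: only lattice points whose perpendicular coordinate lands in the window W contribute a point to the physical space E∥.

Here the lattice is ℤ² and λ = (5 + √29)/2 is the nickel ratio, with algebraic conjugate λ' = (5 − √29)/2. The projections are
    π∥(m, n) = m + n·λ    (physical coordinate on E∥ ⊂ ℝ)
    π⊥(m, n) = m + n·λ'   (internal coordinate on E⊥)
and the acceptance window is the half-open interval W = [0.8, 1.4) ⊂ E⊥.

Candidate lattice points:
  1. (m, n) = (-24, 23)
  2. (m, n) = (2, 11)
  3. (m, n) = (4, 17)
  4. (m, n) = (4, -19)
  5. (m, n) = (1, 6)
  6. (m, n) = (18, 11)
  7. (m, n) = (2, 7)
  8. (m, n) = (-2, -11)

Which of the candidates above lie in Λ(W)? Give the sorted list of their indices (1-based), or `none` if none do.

Numerically λ ≈ 5.192582 and λ' = −1/λ ≈ -0.192582.
#1 (-24,23): internal coord -24 + (23)·λ' = -28.429395; -28.429395 ∉ [0.8, 1.4) → out
#2 (2,11): internal coord 2 + (11)·λ' = -0.118406; -0.118406 ∉ [0.8, 1.4) → out
#3 (4,17): internal coord 4 + (17)·λ' = +0.726099; +0.726099 ∉ [0.8, 1.4) → out
#4 (4,-19): internal coord 4 + (-19)·λ' = +7.659066; +7.659066 ∉ [0.8, 1.4) → out
#5 (1,6): internal coord 1 + (6)·λ' = -0.155494; -0.155494 ∉ [0.8, 1.4) → out
#6 (18,11): internal coord 18 + (11)·λ' = +15.881594; +15.881594 ∉ [0.8, 1.4) → out
#7 (2,7): internal coord 2 + (7)·λ' = +0.651923; +0.651923 ∉ [0.8, 1.4) → out
#8 (-2,-11): internal coord -2 + (-11)·λ' = +0.118406; +0.118406 ∉ [0.8, 1.4) → out

none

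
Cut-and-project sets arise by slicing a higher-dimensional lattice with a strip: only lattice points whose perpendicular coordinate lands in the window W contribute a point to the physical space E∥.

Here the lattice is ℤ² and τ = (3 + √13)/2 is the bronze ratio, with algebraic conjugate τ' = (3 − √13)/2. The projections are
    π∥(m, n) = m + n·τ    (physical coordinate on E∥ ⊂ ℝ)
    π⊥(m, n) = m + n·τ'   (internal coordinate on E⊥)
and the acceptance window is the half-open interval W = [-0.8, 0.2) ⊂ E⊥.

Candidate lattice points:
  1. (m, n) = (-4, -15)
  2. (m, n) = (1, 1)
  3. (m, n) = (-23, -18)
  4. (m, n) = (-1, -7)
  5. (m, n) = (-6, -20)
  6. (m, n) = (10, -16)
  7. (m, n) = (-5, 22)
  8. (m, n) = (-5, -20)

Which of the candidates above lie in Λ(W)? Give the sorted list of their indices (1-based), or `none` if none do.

5

Compute τ' = (3−√13)/2 = -0.302776, so π⊥(m,n) = m -0.302776·n.
candidate 1: (m,n)=(-4,-15) → π∥ = -4-15·τ ≈ -53.541635, π⊥ = -4-15·τ' ≈ 0.541635 ∉ [-0.8, 0.2) ⇒ out
candidate 2: (m,n)=(1,1) → π∥ = 1+1·τ ≈ 4.302776, π⊥ = 1+1·τ' ≈ 0.697224 ∉ [-0.8, 0.2) ⇒ out
candidate 3: (m,n)=(-23,-18) → π∥ = -23-18·τ ≈ -82.449961, π⊥ = -23-18·τ' ≈ -17.550039 ∉ [-0.8, 0.2) ⇒ out
candidate 4: (m,n)=(-1,-7) → π∥ = -1-7·τ ≈ -24.119429, π⊥ = -1-7·τ' ≈ 1.119429 ∉ [-0.8, 0.2) ⇒ out
candidate 5: (m,n)=(-6,-20) → π∥ = -6-20·τ ≈ -72.055513, π⊥ = -6-20·τ' ≈ 0.055513 ∈ [-0.8, 0.2) ⇒ IN Λ
candidate 6: (m,n)=(10,-16) → π∥ = 10-16·τ ≈ -42.844410, π⊥ = 10-16·τ' ≈ 14.844410 ∉ [-0.8, 0.2) ⇒ out
candidate 7: (m,n)=(-5,22) → π∥ = -5+22·τ ≈ 67.661064, π⊥ = -5+22·τ' ≈ -11.661064 ∉ [-0.8, 0.2) ⇒ out
candidate 8: (m,n)=(-5,-20) → π∥ = -5-20·τ ≈ -71.055513, π⊥ = -5-20·τ' ≈ 1.055513 ∉ [-0.8, 0.2) ⇒ out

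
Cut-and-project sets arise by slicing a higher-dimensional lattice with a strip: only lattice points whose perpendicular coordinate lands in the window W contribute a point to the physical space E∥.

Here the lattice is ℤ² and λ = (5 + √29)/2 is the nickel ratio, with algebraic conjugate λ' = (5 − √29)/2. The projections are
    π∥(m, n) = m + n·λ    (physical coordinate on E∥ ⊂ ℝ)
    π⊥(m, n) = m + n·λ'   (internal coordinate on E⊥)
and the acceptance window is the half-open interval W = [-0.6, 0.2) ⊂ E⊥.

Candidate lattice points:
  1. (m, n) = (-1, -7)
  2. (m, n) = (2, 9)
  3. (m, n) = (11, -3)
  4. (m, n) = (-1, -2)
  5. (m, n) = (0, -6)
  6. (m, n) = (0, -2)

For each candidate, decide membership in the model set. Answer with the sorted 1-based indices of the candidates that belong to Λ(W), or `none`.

Numerically λ ≈ 5.192582 and λ' = −1/λ ≈ -0.192582.
#1 (-1,-7): internal coord -1 + (-7)·λ' = +0.348077; +0.348077 ∉ [-0.6, 0.2) → out
#2 (2,9): internal coord 2 + (9)·λ' = +0.266758; +0.266758 ∉ [-0.6, 0.2) → out
#3 (11,-3): internal coord 11 + (-3)·λ' = +11.577747; +11.577747 ∉ [-0.6, 0.2) → out
#4 (-1,-2): internal coord -1 + (-2)·λ' = -0.614835; -0.614835 ∉ [-0.6, 0.2) → out
#5 (0,-6): internal coord 0 + (-6)·λ' = +1.155494; +1.155494 ∉ [-0.6, 0.2) → out
#6 (0,-2): internal coord 0 + (-2)·λ' = +0.385165; +0.385165 ∉ [-0.6, 0.2) → out

none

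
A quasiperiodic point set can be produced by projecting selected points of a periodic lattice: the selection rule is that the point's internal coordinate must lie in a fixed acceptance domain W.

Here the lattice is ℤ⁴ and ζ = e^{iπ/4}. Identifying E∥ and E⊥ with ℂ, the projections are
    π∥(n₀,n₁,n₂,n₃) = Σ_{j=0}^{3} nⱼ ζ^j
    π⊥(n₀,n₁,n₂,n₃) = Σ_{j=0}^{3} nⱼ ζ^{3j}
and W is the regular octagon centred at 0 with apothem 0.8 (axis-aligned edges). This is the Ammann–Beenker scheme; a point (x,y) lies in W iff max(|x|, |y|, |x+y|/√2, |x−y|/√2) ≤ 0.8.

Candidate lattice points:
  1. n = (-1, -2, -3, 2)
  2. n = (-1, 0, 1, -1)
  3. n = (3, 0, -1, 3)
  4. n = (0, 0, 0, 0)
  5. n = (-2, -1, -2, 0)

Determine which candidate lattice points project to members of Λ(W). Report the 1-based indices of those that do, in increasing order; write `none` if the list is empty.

4

π⊥(n) = n₀ + n₁ζ³ + n₂ζ⁶ + n₃ζ⁹ where ζ = e^{iπ/4}.
#1 (-1, -2, -3, 2): internal (1.828427, 3.000000); octagon support 3.414214 vs apothem 0.8 → ∉ W
#2 (-1, 0, 1, -1): internal (-1.707107, -1.707107); octagon support 2.414214 vs apothem 0.8 → ∉ W
#3 (3, 0, -1, 3): internal (5.121320, 3.121320); octagon support 5.828427 vs apothem 0.8 → ∉ W
#4 (0, 0, 0, 0): internal (0.000000, 0.000000); octagon support 0.000000 vs apothem 0.8 → ∈ W
#5 (-2, -1, -2, 0): internal (-1.292893, 1.292893); octagon support 1.828427 vs apothem 0.8 → ∉ W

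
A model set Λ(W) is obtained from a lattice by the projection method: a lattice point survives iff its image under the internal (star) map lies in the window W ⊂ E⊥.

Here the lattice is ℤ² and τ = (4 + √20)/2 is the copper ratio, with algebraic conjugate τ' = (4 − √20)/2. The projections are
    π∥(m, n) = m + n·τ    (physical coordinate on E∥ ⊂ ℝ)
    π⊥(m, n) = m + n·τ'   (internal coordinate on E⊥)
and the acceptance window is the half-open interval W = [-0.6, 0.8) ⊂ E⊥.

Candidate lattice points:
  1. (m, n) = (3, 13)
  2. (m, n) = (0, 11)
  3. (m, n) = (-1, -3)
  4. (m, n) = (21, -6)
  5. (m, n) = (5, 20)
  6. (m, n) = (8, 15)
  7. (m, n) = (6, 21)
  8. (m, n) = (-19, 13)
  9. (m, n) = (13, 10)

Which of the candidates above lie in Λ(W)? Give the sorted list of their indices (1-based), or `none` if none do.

1, 3, 5

Numerically τ ≈ 4.2361 and τ' = −1/τ ≈ -0.2361.
#1 (3,13): internal coord 3 + (13)·τ' = -0.0689; -0.0689 ∈ [-0.6, 0.8) → IN Λ
#2 (0,11): internal coord 0 + (11)·τ' = -2.5967; -2.5967 ∉ [-0.6, 0.8) → out
#3 (-1,-3): internal coord -1 + (-3)·τ' = -0.2918; -0.2918 ∈ [-0.6, 0.8) → IN Λ
#4 (21,-6): internal coord 21 + (-6)·τ' = +22.4164; +22.4164 ∉ [-0.6, 0.8) → out
#5 (5,20): internal coord 5 + (20)·τ' = +0.2786; +0.2786 ∈ [-0.6, 0.8) → IN Λ
#6 (8,15): internal coord 8 + (15)·τ' = +4.4590; +4.4590 ∉ [-0.6, 0.8) → out
#7 (6,21): internal coord 6 + (21)·τ' = +1.0426; +1.0426 ∉ [-0.6, 0.8) → out
#8 (-19,13): internal coord -19 + (13)·τ' = -22.0689; -22.0689 ∉ [-0.6, 0.8) → out
#9 (13,10): internal coord 13 + (10)·τ' = +10.6393; +10.6393 ∉ [-0.6, 0.8) → out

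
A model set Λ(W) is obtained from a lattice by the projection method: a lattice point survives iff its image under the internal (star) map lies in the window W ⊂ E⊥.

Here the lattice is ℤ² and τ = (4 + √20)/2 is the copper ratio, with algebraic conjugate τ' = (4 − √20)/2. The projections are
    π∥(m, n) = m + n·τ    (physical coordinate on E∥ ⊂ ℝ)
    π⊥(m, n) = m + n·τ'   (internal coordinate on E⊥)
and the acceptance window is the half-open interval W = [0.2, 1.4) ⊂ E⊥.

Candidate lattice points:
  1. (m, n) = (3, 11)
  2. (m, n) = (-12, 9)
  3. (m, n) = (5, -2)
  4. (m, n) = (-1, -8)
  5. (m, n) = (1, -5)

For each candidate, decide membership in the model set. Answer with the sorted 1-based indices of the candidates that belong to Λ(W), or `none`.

1, 4

Numerically τ ≈ 4.2361 and τ' = −1/τ ≈ -0.2361.
[1] lift (3,11): star map gives 0.4033; window check 0.2 ≤ 0.4033 < 1.4 is true → IN Λ
[2] lift (-12,9): star map gives -14.1246; window check 0.2 ≤ -14.1246 < 1.4 is false → out
[3] lift (5,-2): star map gives 5.4721; window check 0.2 ≤ 5.4721 < 1.4 is false → out
[4] lift (-1,-8): star map gives 0.8885; window check 0.2 ≤ 0.8885 < 1.4 is true → IN Λ
[5] lift (1,-5): star map gives 2.1803; window check 0.2 ≤ 2.1803 < 1.4 is false → out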